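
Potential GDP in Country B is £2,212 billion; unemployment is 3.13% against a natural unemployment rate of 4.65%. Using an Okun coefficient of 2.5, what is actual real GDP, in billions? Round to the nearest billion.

Unemployment gap = 3.13 - 4.65 = -1.52 points, so the output gap is -2.5 × (-1.52) = 3.8%.
Actual GDP = 2212 × (1 + 3.8/100) = 2212 × 1.038 ≈ 2296 billion.

£2,296 billion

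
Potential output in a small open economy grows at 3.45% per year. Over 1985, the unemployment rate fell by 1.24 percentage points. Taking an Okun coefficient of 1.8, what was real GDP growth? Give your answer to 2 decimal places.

5.68%

Growth-rate Okun's law: g_Y = g_Y* - β × Δu.
g_Y = 3.45 - 1.8 × (-1.24) = 3.45 + 2.232 = 5.682%, i.e. 5.68% to 2 d.p.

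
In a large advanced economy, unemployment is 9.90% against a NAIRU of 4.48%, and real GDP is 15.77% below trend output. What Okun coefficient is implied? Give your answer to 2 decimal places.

β ≈ 2.91

Okun's law: output gap = -β × (u - u*).
-15.77 = -β × (9.9 - 4.48) = -β × 5.42, so β = 15.77/5.42 = 2.91.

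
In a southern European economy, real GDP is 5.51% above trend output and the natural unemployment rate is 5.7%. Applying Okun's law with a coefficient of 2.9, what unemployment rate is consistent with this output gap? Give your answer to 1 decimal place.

3.8%

From Okun's law, u - u* = -(output gap)/β = -(5.51)/2.9 = -1.9 points.
So u = 5.7 - 1.9 = 3.8%.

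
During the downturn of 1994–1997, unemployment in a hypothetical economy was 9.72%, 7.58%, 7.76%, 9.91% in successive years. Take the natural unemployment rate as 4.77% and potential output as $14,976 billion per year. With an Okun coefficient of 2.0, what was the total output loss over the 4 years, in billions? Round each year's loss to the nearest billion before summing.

Year 1994: gap = -2.0 × (9.72 - 4.77) = -9.9%, loss ≈ 14976 × 9.9/100 ≈ 1483.
Year 1995: gap = -2.0 × (7.58 - 4.77) = -5.62%, loss ≈ 14976 × 5.62/100 ≈ 842.
Year 1996: gap = -2.0 × (7.76 - 4.77) = -5.98%, loss ≈ 14976 × 5.98/100 ≈ 896.
Year 1997: gap = -2.0 × (9.91 - 4.77) = -10.28%, loss ≈ 14976 × 10.28/100 ≈ 1540.
Total lost output = 1483 + 842 + 896 + 1540 = 4761 billion.

$4,761 billion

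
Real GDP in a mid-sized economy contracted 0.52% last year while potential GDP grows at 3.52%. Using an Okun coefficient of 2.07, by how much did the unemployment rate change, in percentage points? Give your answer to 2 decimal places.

1.95 percentage points

Growth-rate Okun's law: g_Y = g_Y* - β × Δu, so Δu = (g_Y* - g_Y)/β.
Δu = (3.52 + 0.52)/2.07 = 4.04/2.07 = 1.95 percentage points.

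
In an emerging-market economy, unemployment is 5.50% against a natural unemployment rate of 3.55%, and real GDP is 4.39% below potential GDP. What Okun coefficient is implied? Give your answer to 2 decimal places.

Okun's law: output gap = -β × (u - u*).
-4.39 = -β × (5.5 - 3.55) = -β × 1.95, so β = 4.39/1.95 = 2.25.

β ≈ 2.25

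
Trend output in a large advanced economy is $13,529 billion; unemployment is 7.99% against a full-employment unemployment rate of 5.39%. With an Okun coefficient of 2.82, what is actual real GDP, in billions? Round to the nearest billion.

Unemployment gap = 7.99 - 5.39 = 2.6 points, so the output gap is -2.82 × 2.6 = -7.332%.
Actual GDP = 13529 × (1 - 7.332/100) = 13529 × 0.92668 ≈ 12537 billion.

$12,537 billion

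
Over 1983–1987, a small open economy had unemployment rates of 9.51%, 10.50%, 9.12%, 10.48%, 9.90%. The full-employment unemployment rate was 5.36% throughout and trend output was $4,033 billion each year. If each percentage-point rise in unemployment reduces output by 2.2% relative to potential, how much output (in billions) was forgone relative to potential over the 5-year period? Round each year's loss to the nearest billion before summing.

Year 1983: gap = -2.2 × (9.51 - 5.36) = -9.13%, loss ≈ 4033 × 9.13/100 ≈ 368.
Year 1984: gap = -2.2 × (10.5 - 5.36) = -11.308%, loss ≈ 4033 × 11.308/100 ≈ 456.
Year 1985: gap = -2.2 × (9.12 - 5.36) = -8.272%, loss ≈ 4033 × 8.272/100 ≈ 334.
Year 1986: gap = -2.2 × (10.48 - 5.36) = -11.264%, loss ≈ 4033 × 11.264/100 ≈ 454.
Year 1987: gap = -2.2 × (9.9 - 5.36) = -9.988%, loss ≈ 4033 × 9.988/100 ≈ 403.
Total lost output = 368 + 456 + 334 + 454 + 403 = 2015 billion.

$2,015 billion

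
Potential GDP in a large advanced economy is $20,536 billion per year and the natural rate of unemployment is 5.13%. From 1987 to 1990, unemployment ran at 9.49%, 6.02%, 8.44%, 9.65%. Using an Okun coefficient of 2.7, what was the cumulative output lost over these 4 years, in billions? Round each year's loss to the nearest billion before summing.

$7,251 billion

Year 1987: gap = -2.7 × (9.49 - 5.13) = -11.772%, loss ≈ 20536 × 11.772/100 ≈ 2417.
Year 1988: gap = -2.7 × (6.02 - 5.13) = -2.403%, loss ≈ 20536 × 2.403/100 ≈ 493.
Year 1989: gap = -2.7 × (8.44 - 5.13) = -8.937%, loss ≈ 20536 × 8.937/100 ≈ 1835.
Year 1990: gap = -2.7 × (9.65 - 5.13) = -12.204%, loss ≈ 20536 × 12.204/100 ≈ 2506.
Total lost output = 2417 + 493 + 1835 + 2506 = 7251 billion.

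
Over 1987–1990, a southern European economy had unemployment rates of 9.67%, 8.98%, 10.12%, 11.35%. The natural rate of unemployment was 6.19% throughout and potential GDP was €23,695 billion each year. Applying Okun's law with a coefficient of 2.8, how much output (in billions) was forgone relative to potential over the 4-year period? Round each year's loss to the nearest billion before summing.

€10,190 billion

Year 1987: gap = -2.8 × (9.67 - 6.19) = -9.744%, loss ≈ 23695 × 9.744/100 ≈ 2309.
Year 1988: gap = -2.8 × (8.98 - 6.19) = -7.812%, loss ≈ 23695 × 7.812/100 ≈ 1851.
Year 1989: gap = -2.8 × (10.12 - 6.19) = -11.004%, loss ≈ 23695 × 11.004/100 ≈ 2607.
Year 1990: gap = -2.8 × (11.35 - 6.19) = -14.448%, loss ≈ 23695 × 14.448/100 ≈ 3423.
Total lost output = 2309 + 1851 + 2607 + 3423 = 10190 billion.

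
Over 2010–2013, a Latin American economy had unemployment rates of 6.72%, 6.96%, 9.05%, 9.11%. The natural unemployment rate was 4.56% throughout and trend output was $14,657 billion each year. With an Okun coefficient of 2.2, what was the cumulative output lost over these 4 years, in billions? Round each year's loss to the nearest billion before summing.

Year 2010: gap = -2.2 × (6.72 - 4.56) = -4.752%, loss ≈ 14657 × 4.752/100 ≈ 697.
Year 2011: gap = -2.2 × (6.96 - 4.56) = -5.28%, loss ≈ 14657 × 5.28/100 ≈ 774.
Year 2012: gap = -2.2 × (9.05 - 4.56) = -9.878%, loss ≈ 14657 × 9.878/100 ≈ 1448.
Year 2013: gap = -2.2 × (9.11 - 4.56) = -10.01%, loss ≈ 14657 × 10.01/100 ≈ 1467.
Total lost output = 697 + 774 + 1448 + 1467 = 4386 billion.

$4,386 billion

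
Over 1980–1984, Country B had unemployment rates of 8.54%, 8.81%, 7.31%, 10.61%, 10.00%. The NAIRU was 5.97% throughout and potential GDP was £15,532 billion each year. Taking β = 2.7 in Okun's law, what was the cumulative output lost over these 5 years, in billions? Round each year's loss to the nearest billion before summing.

£6,467 billion

Year 1980: gap = -2.7 × (8.54 - 5.97) = -6.939%, loss ≈ 15532 × 6.939/100 ≈ 1078.
Year 1981: gap = -2.7 × (8.81 - 5.97) = -7.668%, loss ≈ 15532 × 7.668/100 ≈ 1191.
Year 1982: gap = -2.7 × (7.31 - 5.97) = -3.618%, loss ≈ 15532 × 3.618/100 ≈ 562.
Year 1983: gap = -2.7 × (10.61 - 5.97) = -12.528%, loss ≈ 15532 × 12.528/100 ≈ 1946.
Year 1984: gap = -2.7 × (10 - 5.97) = -10.881%, loss ≈ 15532 × 10.881/100 ≈ 1690.
Total lost output = 1078 + 1191 + 562 + 1946 + 1690 = 6467 billion.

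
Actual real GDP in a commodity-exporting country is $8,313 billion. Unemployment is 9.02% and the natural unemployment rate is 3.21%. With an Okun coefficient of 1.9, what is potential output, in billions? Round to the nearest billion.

$9,345 billion

Unemployment gap = 9.02 - 3.21 = 5.81 points, so output gap = -1.9 × 5.81 = -11.039%.
Since Y = Y* × (1 + gap/100), Y* = 8313/0.88961 ≈ 9345 billion.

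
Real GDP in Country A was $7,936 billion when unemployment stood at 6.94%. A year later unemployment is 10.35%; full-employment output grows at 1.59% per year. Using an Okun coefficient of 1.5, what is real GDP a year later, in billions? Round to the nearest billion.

$7,656 billion

Δu = 10.35 - 6.94 = 3.41 points.
Okun's law (growth form): g_Y = g_Y* - β × Δu = 1.59 - 1.5 × (3.41) = 1.59 - 5.115 = -3.525%.
Real GDP in the next year = 7936 × (1 - 3.525/100) = 7936 × 0.96475 ≈ 7656 billion.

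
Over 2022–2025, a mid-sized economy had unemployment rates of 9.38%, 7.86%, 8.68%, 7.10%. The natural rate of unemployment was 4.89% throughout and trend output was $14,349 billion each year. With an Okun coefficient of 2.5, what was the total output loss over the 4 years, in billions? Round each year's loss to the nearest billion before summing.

Year 2022: gap = -2.5 × (9.38 - 4.89) = -11.225%, loss ≈ 14349 × 11.225/100 ≈ 1611.
Year 2023: gap = -2.5 × (7.86 - 4.89) = -7.425%, loss ≈ 14349 × 7.425/100 ≈ 1065.
Year 2024: gap = -2.5 × (8.68 - 4.89) = -9.475%, loss ≈ 14349 × 9.475/100 ≈ 1360.
Year 2025: gap = -2.5 × (7.1 - 4.89) = -5.525%, loss ≈ 14349 × 5.525/100 ≈ 793.
Total lost output = 1611 + 1065 + 1360 + 793 = 4829 billion.

$4,829 billion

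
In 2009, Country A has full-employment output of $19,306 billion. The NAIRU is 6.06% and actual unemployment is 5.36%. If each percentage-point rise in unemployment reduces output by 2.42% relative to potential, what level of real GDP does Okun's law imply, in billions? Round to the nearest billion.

Unemployment gap = 5.36 - 6.06 = -0.7 points, so the output gap is -2.42 × (-0.7) = 1.694%.
Actual GDP = 19306 × (1 + 1.694/100) = 19306 × 1.01694 ≈ 19633 billion.

$19,633 billion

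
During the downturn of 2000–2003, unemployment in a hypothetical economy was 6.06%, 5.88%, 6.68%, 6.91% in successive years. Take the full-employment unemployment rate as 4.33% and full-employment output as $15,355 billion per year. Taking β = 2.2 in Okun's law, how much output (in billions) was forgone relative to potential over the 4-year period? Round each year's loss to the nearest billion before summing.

$2,774 billion

Year 2000: gap = -2.2 × (6.06 - 4.33) = -3.806%, loss ≈ 15355 × 3.806/100 ≈ 584.
Year 2001: gap = -2.2 × (5.88 - 4.33) = -3.41%, loss ≈ 15355 × 3.41/100 ≈ 524.
Year 2002: gap = -2.2 × (6.68 - 4.33) = -5.17%, loss ≈ 15355 × 5.17/100 ≈ 794.
Year 2003: gap = -2.2 × (6.91 - 4.33) = -5.676%, loss ≈ 15355 × 5.676/100 ≈ 872.
Total lost output = 584 + 524 + 794 + 872 = 2774 billion.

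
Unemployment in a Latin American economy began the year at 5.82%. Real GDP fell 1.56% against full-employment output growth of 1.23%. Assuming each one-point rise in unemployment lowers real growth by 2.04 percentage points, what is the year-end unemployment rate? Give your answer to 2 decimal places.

7.19%

Growth-rate Okun's law: g_Y = g_Y* - β × Δu, so Δu = (g_Y* - g_Y)/β.
Δu = (1.23 + 1.56)/2.04 = 2.79/2.04 = 1.37 percentage points.
Year-end unemployment = 5.82 + 1.37 = 7.19%.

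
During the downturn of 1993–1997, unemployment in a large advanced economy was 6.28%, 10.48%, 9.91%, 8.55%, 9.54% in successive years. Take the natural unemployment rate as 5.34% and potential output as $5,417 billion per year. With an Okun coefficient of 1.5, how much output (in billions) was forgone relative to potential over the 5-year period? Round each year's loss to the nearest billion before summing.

Year 1993: gap = -1.5 × (6.28 - 5.34) = -1.41%, loss ≈ 5417 × 1.41/100 ≈ 76.
Year 1994: gap = -1.5 × (10.48 - 5.34) = -7.71%, loss ≈ 5417 × 7.71/100 ≈ 418.
Year 1995: gap = -1.5 × (9.91 - 5.34) = -6.855%, loss ≈ 5417 × 6.855/100 ≈ 371.
Year 1996: gap = -1.5 × (8.55 - 5.34) = -4.815%, loss ≈ 5417 × 4.815/100 ≈ 261.
Year 1997: gap = -1.5 × (9.54 - 5.34) = -6.3%, loss ≈ 5417 × 6.3/100 ≈ 341.
Total lost output = 76 + 418 + 371 + 261 + 341 = 1467 billion.

$1,467 billion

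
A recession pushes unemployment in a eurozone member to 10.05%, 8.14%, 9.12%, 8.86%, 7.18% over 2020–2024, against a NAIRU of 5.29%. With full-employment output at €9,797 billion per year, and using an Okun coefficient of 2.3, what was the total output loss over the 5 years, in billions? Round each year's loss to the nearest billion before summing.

€3,808 billion

Year 2020: gap = -2.3 × (10.05 - 5.29) = -10.948%, loss ≈ 9797 × 10.948/100 ≈ 1073.
Year 2021: gap = -2.3 × (8.14 - 5.29) = -6.555%, loss ≈ 9797 × 6.555/100 ≈ 642.
Year 2022: gap = -2.3 × (9.12 - 5.29) = -8.809%, loss ≈ 9797 × 8.809/100 ≈ 863.
Year 2023: gap = -2.3 × (8.86 - 5.29) = -8.211%, loss ≈ 9797 × 8.211/100 ≈ 804.
Year 2024: gap = -2.3 × (7.18 - 5.29) = -4.347%, loss ≈ 9797 × 4.347/100 ≈ 426.
Total lost output = 1073 + 642 + 863 + 804 + 426 = 3808 billion.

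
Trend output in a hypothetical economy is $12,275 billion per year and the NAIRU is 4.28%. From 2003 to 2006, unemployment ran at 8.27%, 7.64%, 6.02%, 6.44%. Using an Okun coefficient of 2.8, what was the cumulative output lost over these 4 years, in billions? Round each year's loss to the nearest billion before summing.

$3,866 billion

Year 2003: gap = -2.8 × (8.27 - 4.28) = -11.172%, loss ≈ 12275 × 11.172/100 ≈ 1371.
Year 2004: gap = -2.8 × (7.64 - 4.28) = -9.408%, loss ≈ 12275 × 9.408/100 ≈ 1155.
Year 2005: gap = -2.8 × (6.02 - 4.28) = -4.872%, loss ≈ 12275 × 4.872/100 ≈ 598.
Year 2006: gap = -2.8 × (6.44 - 4.28) = -6.048%, loss ≈ 12275 × 6.048/100 ≈ 742.
Total lost output = 1371 + 1155 + 598 + 742 = 3866 billion.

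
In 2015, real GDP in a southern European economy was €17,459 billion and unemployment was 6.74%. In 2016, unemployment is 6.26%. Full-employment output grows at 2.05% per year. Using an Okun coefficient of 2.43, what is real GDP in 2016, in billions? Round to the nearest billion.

€18,021 billion

Δu = 6.26 - 6.74 = -0.48 points.
Okun's law (growth form): g_Y = g_Y* - β × Δu = 2.05 - 2.43 × (-0.48) = 2.05 + 1.1664 = 3.2164%.
Real GDP in the next year = 17459 × (1 + 3.2164/100) = 17459 × 1.032164 ≈ 18021 billion.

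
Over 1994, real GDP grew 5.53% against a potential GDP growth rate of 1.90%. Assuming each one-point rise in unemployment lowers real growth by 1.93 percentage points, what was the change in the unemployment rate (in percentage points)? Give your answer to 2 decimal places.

-1.88 percentage points

Growth-rate Okun's law: g_Y = g_Y* - β × Δu, so Δu = (g_Y* - g_Y)/β.
Δu = (1.9 - 5.53)/1.93 = -3.63/1.93 = -1.88 percentage points.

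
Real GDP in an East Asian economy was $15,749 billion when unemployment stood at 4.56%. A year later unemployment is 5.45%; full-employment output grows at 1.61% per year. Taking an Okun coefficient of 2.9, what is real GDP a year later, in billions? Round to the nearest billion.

$15,596 billion

Δu = 5.45 - 4.56 = 0.89 points.
Okun's law (growth form): g_Y = g_Y* - β × Δu = 1.61 - 2.9 × (0.89) = 1.61 - 2.581 = -0.971%.
Real GDP in the next year = 15749 × (1 - 0.971/100) = 15749 × 0.99029 ≈ 15596 billion.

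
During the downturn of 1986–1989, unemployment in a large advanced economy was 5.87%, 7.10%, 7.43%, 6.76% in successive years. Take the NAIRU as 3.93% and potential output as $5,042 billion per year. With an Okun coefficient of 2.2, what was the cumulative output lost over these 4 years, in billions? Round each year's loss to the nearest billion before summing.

$1,269 billion

Year 1986: gap = -2.2 × (5.87 - 3.93) = -4.268%, loss ≈ 5042 × 4.268/100 ≈ 215.
Year 1987: gap = -2.2 × (7.1 - 3.93) = -6.974%, loss ≈ 5042 × 6.974/100 ≈ 352.
Year 1988: gap = -2.2 × (7.43 - 3.93) = -7.7%, loss ≈ 5042 × 7.7/100 ≈ 388.
Year 1989: gap = -2.2 × (6.76 - 3.93) = -6.226%, loss ≈ 5042 × 6.226/100 ≈ 314.
Total lost output = 215 + 352 + 388 + 314 = 1269 billion.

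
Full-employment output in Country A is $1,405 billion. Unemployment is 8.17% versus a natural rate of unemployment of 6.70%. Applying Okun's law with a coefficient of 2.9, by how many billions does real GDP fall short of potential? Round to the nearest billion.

Output gap = -2.9 × (8.17 - 6.7) = -2.9 × 1.47 = -4.263%.
Actual GDP ≈ 1405 × 0.95737 ≈ 1345 billion, so the shortfall is 1405 - 1345 = 60 billion.

$60 billion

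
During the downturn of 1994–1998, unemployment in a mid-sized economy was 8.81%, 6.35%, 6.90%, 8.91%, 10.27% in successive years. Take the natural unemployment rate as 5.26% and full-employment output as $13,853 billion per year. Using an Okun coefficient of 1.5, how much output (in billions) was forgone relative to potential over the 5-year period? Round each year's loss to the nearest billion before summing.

$3,104 billion

Year 1994: gap = -1.5 × (8.81 - 5.26) = -5.325%, loss ≈ 13853 × 5.325/100 ≈ 738.
Year 1995: gap = -1.5 × (6.35 - 5.26) = -1.635%, loss ≈ 13853 × 1.635/100 ≈ 226.
Year 1996: gap = -1.5 × (6.9 - 5.26) = -2.46%, loss ≈ 13853 × 2.46/100 ≈ 341.
Year 1997: gap = -1.5 × (8.91 - 5.26) = -5.475%, loss ≈ 13853 × 5.475/100 ≈ 758.
Year 1998: gap = -1.5 × (10.27 - 5.26) = -7.515%, loss ≈ 13853 × 7.515/100 ≈ 1041.
Total lost output = 738 + 226 + 341 + 758 + 1041 = 3104 billion.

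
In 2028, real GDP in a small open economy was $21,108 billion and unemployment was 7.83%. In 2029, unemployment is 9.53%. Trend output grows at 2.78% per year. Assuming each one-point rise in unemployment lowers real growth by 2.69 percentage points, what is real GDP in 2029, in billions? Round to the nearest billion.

Δu = 9.53 - 7.83 = 1.7 points.
Okun's law (growth form): g_Y = g_Y* - β × Δu = 2.78 - 2.69 × (1.70) = 2.78 - 4.573 = -1.793%.
Real GDP in the next year = 21108 × (1 - 1.793/100) = 21108 × 0.98207 ≈ 20730 billion.

$20,730 billion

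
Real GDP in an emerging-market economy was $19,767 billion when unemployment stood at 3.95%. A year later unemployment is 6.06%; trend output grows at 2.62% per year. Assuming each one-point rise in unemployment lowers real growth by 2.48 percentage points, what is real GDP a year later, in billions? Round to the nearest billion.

Δu = 6.06 - 3.95 = 2.11 points.
Okun's law (growth form): g_Y = g_Y* - β × Δu = 2.62 - 2.48 × (2.11) = 2.62 - 5.2328 = -2.6128%.
Real GDP in the next year = 19767 × (1 - 2.6128/100) = 19767 × 0.973872 ≈ 19251 billion.

$19,251 billion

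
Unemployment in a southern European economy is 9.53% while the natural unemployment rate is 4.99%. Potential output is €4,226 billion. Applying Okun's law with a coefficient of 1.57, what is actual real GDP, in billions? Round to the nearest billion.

Unemployment gap = 9.53 - 4.99 = 4.54 points, so the output gap is -1.57 × 4.54 = -7.1278%.
Actual GDP = 4226 × (1 - 7.1278/100) = 4226 × 0.928722 ≈ 3925 billion.

€3,925 billion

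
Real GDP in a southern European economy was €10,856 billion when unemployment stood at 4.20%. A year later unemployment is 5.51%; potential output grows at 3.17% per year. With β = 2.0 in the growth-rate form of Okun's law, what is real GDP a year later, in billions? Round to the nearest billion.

€10,916 billion

Δu = 5.51 - 4.2 = 1.31 points.
Okun's law (growth form): g_Y = g_Y* - β × Δu = 3.17 - 2.0 × (1.31) = 3.17 - 2.62 = 0.55%.
Real GDP in the next year = 10856 × (1 + 0.55/100) = 10856 × 1.0055 ≈ 10916 billion.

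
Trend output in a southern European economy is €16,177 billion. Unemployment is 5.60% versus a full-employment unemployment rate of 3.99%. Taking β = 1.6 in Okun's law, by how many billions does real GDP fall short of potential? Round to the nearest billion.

Output gap = -1.6 × (5.6 - 3.99) = -1.6 × 1.61 = -2.576%.
Actual GDP ≈ 16177 × 0.97424 ≈ 15760 billion, so the shortfall is 16177 - 15760 = 417 billion.

€417 billion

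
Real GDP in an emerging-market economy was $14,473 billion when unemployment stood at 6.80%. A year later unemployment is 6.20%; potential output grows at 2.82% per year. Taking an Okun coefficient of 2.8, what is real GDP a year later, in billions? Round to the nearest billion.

Δu = 6.2 - 6.8 = -0.6 points.
Okun's law (growth form): g_Y = g_Y* - β × Δu = 2.82 - 2.8 × (-0.60) = 2.82 + 1.68 = 4.5%.
Real GDP in the next year = 14473 × (1 + 4.5/100) = 14473 × 1.045 ≈ 15124 billion.

$15,124 billion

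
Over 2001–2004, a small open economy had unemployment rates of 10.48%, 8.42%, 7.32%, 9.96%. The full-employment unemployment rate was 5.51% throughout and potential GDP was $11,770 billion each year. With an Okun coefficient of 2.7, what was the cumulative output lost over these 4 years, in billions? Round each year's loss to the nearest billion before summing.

Year 2001: gap = -2.7 × (10.48 - 5.51) = -13.419%, loss ≈ 11770 × 13.419/100 ≈ 1579.
Year 2002: gap = -2.7 × (8.42 - 5.51) = -7.857%, loss ≈ 11770 × 7.857/100 ≈ 925.
Year 2003: gap = -2.7 × (7.32 - 5.51) = -4.887%, loss ≈ 11770 × 4.887/100 ≈ 575.
Year 2004: gap = -2.7 × (9.96 - 5.51) = -12.015%, loss ≈ 11770 × 12.015/100 ≈ 1414.
Total lost output = 1579 + 925 + 575 + 1414 = 4493 billion.

$4,493 billion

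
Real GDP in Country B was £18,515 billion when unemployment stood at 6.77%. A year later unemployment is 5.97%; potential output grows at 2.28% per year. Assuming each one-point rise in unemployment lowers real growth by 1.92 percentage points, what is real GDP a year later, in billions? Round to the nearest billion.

Δu = 5.97 - 6.77 = -0.8 points.
Okun's law (growth form): g_Y = g_Y* - β × Δu = 2.28 - 1.92 × (-0.80) = 2.28 + 1.536 = 3.816%.
Real GDP in the next year = 18515 × (1 + 3.816/100) = 18515 × 1.03816 ≈ 19222 billion.

£19,222 billion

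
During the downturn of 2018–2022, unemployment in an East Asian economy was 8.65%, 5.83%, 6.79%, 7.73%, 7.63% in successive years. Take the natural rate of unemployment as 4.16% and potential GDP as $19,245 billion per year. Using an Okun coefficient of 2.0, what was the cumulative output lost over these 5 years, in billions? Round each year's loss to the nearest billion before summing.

Year 2018: gap = -2.0 × (8.65 - 4.16) = -8.98%, loss ≈ 19245 × 8.98/100 ≈ 1728.
Year 2019: gap = -2.0 × (5.83 - 4.16) = -3.34%, loss ≈ 19245 × 3.34/100 ≈ 643.
Year 2020: gap = -2.0 × (6.79 - 4.16) = -5.26%, loss ≈ 19245 × 5.26/100 ≈ 1012.
Year 2021: gap = -2.0 × (7.73 - 4.16) = -7.14%, loss ≈ 19245 × 7.14/100 ≈ 1374.
Year 2022: gap = -2.0 × (7.63 - 4.16) = -6.94%, loss ≈ 19245 × 6.94/100 ≈ 1336.
Total lost output = 1728 + 643 + 1012 + 1374 + 1336 = 6093 billion.

$6,093 billion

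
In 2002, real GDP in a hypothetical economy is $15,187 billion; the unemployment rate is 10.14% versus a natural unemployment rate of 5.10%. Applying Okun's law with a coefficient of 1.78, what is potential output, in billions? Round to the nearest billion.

$16,684 billion

Unemployment gap = 10.14 - 5.1 = 5.04 points, so output gap = -1.78 × 5.04 = -8.9712%.
Since Y = Y* × (1 + gap/100), Y* = 15187/0.910288 ≈ 16684 billion.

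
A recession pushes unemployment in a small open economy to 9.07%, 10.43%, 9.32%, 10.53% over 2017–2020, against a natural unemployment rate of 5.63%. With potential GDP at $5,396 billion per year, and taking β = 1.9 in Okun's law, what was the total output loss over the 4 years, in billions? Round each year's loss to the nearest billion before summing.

$1,725 billion

Year 2017: gap = -1.9 × (9.07 - 5.63) = -6.536%, loss ≈ 5396 × 6.536/100 ≈ 353.
Year 2018: gap = -1.9 × (10.43 - 5.63) = -9.12%, loss ≈ 5396 × 9.12/100 ≈ 492.
Year 2019: gap = -1.9 × (9.32 - 5.63) = -7.011%, loss ≈ 5396 × 7.011/100 ≈ 378.
Year 2020: gap = -1.9 × (10.53 - 5.63) = -9.31%, loss ≈ 5396 × 9.31/100 ≈ 502.
Total lost output = 353 + 492 + 378 + 502 = 1725 billion.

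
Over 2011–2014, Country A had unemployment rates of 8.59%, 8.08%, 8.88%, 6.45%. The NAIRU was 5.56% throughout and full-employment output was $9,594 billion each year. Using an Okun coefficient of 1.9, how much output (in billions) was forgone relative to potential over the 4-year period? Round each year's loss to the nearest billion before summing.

Year 2011: gap = -1.9 × (8.59 - 5.56) = -5.757%, loss ≈ 9594 × 5.757/100 ≈ 552.
Year 2012: gap = -1.9 × (8.08 - 5.56) = -4.788%, loss ≈ 9594 × 4.788/100 ≈ 459.
Year 2013: gap = -1.9 × (8.88 - 5.56) = -6.308%, loss ≈ 9594 × 6.308/100 ≈ 605.
Year 2014: gap = -1.9 × (6.45 - 5.56) = -1.691%, loss ≈ 9594 × 1.691/100 ≈ 162.
Total lost output = 552 + 459 + 605 + 162 = 1778 billion.

$1,778 billion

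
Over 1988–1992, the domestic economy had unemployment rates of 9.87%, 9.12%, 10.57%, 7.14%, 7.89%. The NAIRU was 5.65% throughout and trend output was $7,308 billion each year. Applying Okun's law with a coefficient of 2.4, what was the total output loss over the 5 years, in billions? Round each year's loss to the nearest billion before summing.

$2,866 billion

Year 1988: gap = -2.4 × (9.87 - 5.65) = -10.128%, loss ≈ 7308 × 10.128/100 ≈ 740.
Year 1989: gap = -2.4 × (9.12 - 5.65) = -8.328%, loss ≈ 7308 × 8.328/100 ≈ 609.
Year 1990: gap = -2.4 × (10.57 - 5.65) = -11.808%, loss ≈ 7308 × 11.808/100 ≈ 863.
Year 1991: gap = -2.4 × (7.14 - 5.65) = -3.576%, loss ≈ 7308 × 3.576/100 ≈ 261.
Year 1992: gap = -2.4 × (7.89 - 5.65) = -5.376%, loss ≈ 7308 × 5.376/100 ≈ 393.
Total lost output = 740 + 609 + 863 + 261 + 393 = 2866 billion.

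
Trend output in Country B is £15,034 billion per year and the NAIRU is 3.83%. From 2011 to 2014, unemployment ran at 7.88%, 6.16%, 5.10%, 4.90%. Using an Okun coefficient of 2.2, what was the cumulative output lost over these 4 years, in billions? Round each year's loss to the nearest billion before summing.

£2,885 billion

Year 2011: gap = -2.2 × (7.88 - 3.83) = -8.91%, loss ≈ 15034 × 8.91/100 ≈ 1340.
Year 2012: gap = -2.2 × (6.16 - 3.83) = -5.126%, loss ≈ 15034 × 5.126/100 ≈ 771.
Year 2013: gap = -2.2 × (5.1 - 3.83) = -2.794%, loss ≈ 15034 × 2.794/100 ≈ 420.
Year 2014: gap = -2.2 × (4.9 - 3.83) = -2.354%, loss ≈ 15034 × 2.354/100 ≈ 354.
Total lost output = 1340 + 771 + 420 + 354 = 2885 billion.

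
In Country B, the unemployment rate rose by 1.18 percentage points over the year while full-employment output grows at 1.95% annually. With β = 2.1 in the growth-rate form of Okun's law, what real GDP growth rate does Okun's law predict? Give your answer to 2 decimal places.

Growth-rate Okun's law: g_Y = g_Y* - β × Δu.
g_Y = 1.95 - 2.1 × (1.18) = 1.95 - 2.478 = -0.528%, i.e. -0.53% to 2 d.p.

-0.53%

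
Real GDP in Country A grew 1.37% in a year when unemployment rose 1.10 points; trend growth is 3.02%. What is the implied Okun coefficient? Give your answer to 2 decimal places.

Growth form: g_Y = g_Y* - β × Δu, so β = (g_Y* - g_Y)/Δu.
β = (3.02 - 1.37)/1.10 = 1.65/1.10 = 1.50.

β ≈ 1.50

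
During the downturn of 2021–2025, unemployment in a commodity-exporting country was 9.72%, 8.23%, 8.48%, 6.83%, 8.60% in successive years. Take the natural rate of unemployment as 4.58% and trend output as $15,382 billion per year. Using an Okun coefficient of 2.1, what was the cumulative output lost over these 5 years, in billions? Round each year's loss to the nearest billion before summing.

Year 2021: gap = -2.1 × (9.72 - 4.58) = -10.794%, loss ≈ 15382 × 10.794/100 ≈ 1660.
Year 2022: gap = -2.1 × (8.23 - 4.58) = -7.665%, loss ≈ 15382 × 7.665/100 ≈ 1179.
Year 2023: gap = -2.1 × (8.48 - 4.58) = -8.19%, loss ≈ 15382 × 8.19/100 ≈ 1260.
Year 2024: gap = -2.1 × (6.83 - 4.58) = -4.725%, loss ≈ 15382 × 4.725/100 ≈ 727.
Year 2025: gap = -2.1 × (8.6 - 4.58) = -8.442%, loss ≈ 15382 × 8.442/100 ≈ 1299.
Total lost output = 1660 + 1179 + 1260 + 727 + 1299 = 6125 billion.

$6,125 billion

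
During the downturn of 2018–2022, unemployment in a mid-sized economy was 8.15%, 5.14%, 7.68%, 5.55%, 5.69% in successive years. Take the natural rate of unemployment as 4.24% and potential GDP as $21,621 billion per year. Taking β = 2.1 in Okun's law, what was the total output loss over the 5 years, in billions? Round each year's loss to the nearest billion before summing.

Year 2018: gap = -2.1 × (8.15 - 4.24) = -8.211%, loss ≈ 21621 × 8.211/100 ≈ 1775.
Year 2019: gap = -2.1 × (5.14 - 4.24) = -1.89%, loss ≈ 21621 × 1.89/100 ≈ 409.
Year 2020: gap = -2.1 × (7.68 - 4.24) = -7.224%, loss ≈ 21621 × 7.224/100 ≈ 1562.
Year 2021: gap = -2.1 × (5.55 - 4.24) = -2.751%, loss ≈ 21621 × 2.751/100 ≈ 595.
Year 2022: gap = -2.1 × (5.69 - 4.24) = -3.045%, loss ≈ 21621 × 3.045/100 ≈ 658.
Total lost output = 1775 + 409 + 1562 + 595 + 658 = 4999 billion.

$4,999 billion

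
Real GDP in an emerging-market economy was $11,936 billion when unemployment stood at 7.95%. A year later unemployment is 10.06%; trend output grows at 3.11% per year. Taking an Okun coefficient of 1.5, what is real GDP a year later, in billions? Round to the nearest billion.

$11,929 billion

Δu = 10.06 - 7.95 = 2.11 points.
Okun's law (growth form): g_Y = g_Y* - β × Δu = 3.11 - 1.5 × (2.11) = 3.11 - 3.165 = -0.055%.
Real GDP in the next year = 11936 × (1 - 0.055/100) = 11936 × 0.99945 ≈ 11929 billion.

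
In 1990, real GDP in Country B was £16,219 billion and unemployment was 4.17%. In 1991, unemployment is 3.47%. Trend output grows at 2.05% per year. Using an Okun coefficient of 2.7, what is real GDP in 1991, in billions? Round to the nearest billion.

Δu = 3.47 - 4.17 = -0.7 points.
Okun's law (growth form): g_Y = g_Y* - β × Δu = 2.05 - 2.7 × (-0.70) = 2.05 + 1.89 = 3.94%.
Real GDP in the next year = 16219 × (1 + 3.94/100) = 16219 × 1.0394 ≈ 16858 billion.

£16,858 billion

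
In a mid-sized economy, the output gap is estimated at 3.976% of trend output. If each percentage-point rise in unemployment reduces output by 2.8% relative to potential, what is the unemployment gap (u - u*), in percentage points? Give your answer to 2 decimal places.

Okun's law: output gap = -β × (u - u*), so u - u* = -(output gap)/β.
u - u* = -(3.976)/2.8 = -1.42 percentage points.

-1.42 percentage points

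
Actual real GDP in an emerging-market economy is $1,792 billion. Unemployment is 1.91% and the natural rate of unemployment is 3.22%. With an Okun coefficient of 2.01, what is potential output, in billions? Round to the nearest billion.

Unemployment gap = 1.91 - 3.22 = -1.31 points, so output gap = -2.01 × (-1.31) = 2.6331%.
Since Y = Y* × (1 + gap/100), Y* = 1792/1.026331 ≈ 1746 billion.

$1,746 billion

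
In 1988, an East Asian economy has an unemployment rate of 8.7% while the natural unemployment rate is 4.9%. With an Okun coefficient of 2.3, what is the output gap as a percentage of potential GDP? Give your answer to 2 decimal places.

The unemployment gap is 8.7 - 4.9 = 3.8 percentage points.
Okun's law gives an output gap of -2.3 × 3.8 = -8.74%, i.e. 8.74% below potential.

-8.74%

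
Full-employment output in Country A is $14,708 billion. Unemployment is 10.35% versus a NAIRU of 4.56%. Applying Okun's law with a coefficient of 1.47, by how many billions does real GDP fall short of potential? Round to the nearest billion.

Output gap = -1.47 × (10.35 - 4.56) = -1.47 × 5.79 = -8.5113%.
Actual GDP ≈ 14708 × 0.914887 ≈ 13456 billion, so the shortfall is 14708 - 13456 = 1252 billion.

$1,252 billion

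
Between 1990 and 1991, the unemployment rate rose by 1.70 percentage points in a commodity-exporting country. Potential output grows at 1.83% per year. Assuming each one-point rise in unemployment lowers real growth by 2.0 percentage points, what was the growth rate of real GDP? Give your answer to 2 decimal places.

Growth-rate Okun's law: g_Y = g_Y* - β × Δu.
g_Y = 1.83 - 2.0 × (1.70) = 1.83 - 3.4 = -1.57%, i.e. -1.57% to 2 d.p.

-1.57%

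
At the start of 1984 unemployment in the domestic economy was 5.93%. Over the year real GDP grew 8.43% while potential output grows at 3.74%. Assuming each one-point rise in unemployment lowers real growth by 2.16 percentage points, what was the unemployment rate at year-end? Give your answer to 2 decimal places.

3.76%

Growth-rate Okun's law: g_Y = g_Y* - β × Δu, so Δu = (g_Y* - g_Y)/β.
Δu = (3.74 - 8.43)/2.16 = -4.69/2.16 = -2.17 percentage points.
Year-end unemployment = 5.93 - 2.17 = 3.76%.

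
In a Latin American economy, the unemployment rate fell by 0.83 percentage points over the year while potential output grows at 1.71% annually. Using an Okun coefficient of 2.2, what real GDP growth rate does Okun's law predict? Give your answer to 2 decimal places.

3.54%

Growth-rate Okun's law: g_Y = g_Y* - β × Δu.
g_Y = 1.71 - 2.2 × (-0.83) = 1.71 + 1.826 = 3.536%, i.e. 3.54% to 2 d.p.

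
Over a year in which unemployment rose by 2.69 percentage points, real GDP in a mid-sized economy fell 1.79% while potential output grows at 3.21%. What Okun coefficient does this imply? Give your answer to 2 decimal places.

β ≈ 1.86

Growth form: g_Y = g_Y* - β × Δu, so β = (g_Y* - g_Y)/Δu.
β = (3.21 + 1.79)/2.69 = 5/2.69 = 1.86.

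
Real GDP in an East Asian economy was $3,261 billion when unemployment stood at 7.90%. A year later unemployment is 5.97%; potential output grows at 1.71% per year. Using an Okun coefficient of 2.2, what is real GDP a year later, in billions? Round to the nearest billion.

Δu = 5.97 - 7.9 = -1.93 points.
Okun's law (growth form): g_Y = g_Y* - β × Δu = 1.71 - 2.2 × (-1.93) = 1.71 + 4.246 = 5.956%.
Real GDP in the next year = 3261 × (1 + 5.956/100) = 3261 × 1.05956 ≈ 3455 billion.

$3,455 billion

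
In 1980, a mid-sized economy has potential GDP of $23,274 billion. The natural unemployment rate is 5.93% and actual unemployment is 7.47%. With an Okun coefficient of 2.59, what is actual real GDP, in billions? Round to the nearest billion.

$22,346 billion

Unemployment gap = 7.47 - 5.93 = 1.54 points, so the output gap is -2.59 × 1.54 = -3.9886%.
Actual GDP = 23274 × (1 - 3.9886/100) = 23274 × 0.960114 ≈ 22346 billion.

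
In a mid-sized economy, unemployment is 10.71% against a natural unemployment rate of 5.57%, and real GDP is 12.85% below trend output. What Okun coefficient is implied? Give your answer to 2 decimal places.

β ≈ 2.50

Okun's law: output gap = -β × (u - u*).
-12.85 = -β × (10.71 - 5.57) = -β × 5.14, so β = 12.85/5.14 = 2.50.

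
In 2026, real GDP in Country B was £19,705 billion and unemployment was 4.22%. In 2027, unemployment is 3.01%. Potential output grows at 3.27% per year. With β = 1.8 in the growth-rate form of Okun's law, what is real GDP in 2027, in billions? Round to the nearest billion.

£20,779 billion

Δu = 3.01 - 4.22 = -1.21 points.
Okun's law (growth form): g_Y = g_Y* - β × Δu = 3.27 - 1.8 × (-1.21) = 3.27 + 2.178 = 5.448%.
Real GDP in the next year = 19705 × (1 + 5.448/100) = 19705 × 1.05448 ≈ 20779 billion.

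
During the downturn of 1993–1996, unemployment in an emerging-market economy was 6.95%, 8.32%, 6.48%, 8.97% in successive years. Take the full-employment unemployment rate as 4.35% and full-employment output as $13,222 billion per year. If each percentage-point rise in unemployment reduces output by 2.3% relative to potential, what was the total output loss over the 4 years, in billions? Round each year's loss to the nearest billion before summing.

$4,051 billion

Year 1993: gap = -2.3 × (6.95 - 4.35) = -5.98%, loss ≈ 13222 × 5.98/100 ≈ 791.
Year 1994: gap = -2.3 × (8.32 - 4.35) = -9.131%, loss ≈ 13222 × 9.131/100 ≈ 1207.
Year 1995: gap = -2.3 × (6.48 - 4.35) = -4.899%, loss ≈ 13222 × 4.899/100 ≈ 648.
Year 1996: gap = -2.3 × (8.97 - 4.35) = -10.626%, loss ≈ 13222 × 10.626/100 ≈ 1405.
Total lost output = 791 + 1207 + 648 + 1405 = 4051 billion.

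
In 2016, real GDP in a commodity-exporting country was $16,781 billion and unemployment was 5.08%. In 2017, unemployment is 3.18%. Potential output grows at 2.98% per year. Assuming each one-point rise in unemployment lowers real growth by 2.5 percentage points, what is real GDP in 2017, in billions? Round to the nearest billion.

$18,078 billion

Δu = 3.18 - 5.08 = -1.9 points.
Okun's law (growth form): g_Y = g_Y* - β × Δu = 2.98 - 2.5 × (-1.90) = 2.98 + 4.75 = 7.73%.
Real GDP in the next year = 16781 × (1 + 7.73/100) = 16781 × 1.0773 ≈ 18078 billion.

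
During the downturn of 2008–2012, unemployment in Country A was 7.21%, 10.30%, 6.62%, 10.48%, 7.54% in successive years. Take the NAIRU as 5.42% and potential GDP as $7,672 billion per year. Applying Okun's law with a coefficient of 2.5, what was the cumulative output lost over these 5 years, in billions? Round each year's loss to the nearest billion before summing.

Year 2008: gap = -2.5 × (7.21 - 5.42) = -4.475%, loss ≈ 7672 × 4.475/100 ≈ 343.
Year 2009: gap = -2.5 × (10.3 - 5.42) = -12.2%, loss ≈ 7672 × 12.2/100 ≈ 936.
Year 2010: gap = -2.5 × (6.62 - 5.42) = -3%, loss ≈ 7672 × 3/100 ≈ 230.
Year 2011: gap = -2.5 × (10.48 - 5.42) = -12.65%, loss ≈ 7672 × 12.65/100 ≈ 971.
Year 2012: gap = -2.5 × (7.54 - 5.42) = -5.3%, loss ≈ 7672 × 5.3/100 ≈ 407.
Total lost output = 343 + 936 + 230 + 971 + 407 = 2887 billion.

$2,887 billion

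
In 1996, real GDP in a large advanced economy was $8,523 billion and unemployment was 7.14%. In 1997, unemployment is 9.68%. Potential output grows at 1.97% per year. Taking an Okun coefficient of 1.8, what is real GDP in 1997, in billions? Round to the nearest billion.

Δu = 9.68 - 7.14 = 2.54 points.
Okun's law (growth form): g_Y = g_Y* - β × Δu = 1.97 - 1.8 × (2.54) = 1.97 - 4.572 = -2.602%.
Real GDP in the next year = 8523 × (1 - 2.602/100) = 8523 × 0.97398 ≈ 8301 billion.

$8,301 billion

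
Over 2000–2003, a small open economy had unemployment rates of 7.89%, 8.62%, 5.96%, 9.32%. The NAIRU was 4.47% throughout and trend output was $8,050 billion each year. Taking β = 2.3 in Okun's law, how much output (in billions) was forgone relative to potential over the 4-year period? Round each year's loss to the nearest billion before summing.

Year 2000: gap = -2.3 × (7.89 - 4.47) = -7.866%, loss ≈ 8050 × 7.866/100 ≈ 633.
Year 2001: gap = -2.3 × (8.62 - 4.47) = -9.545%, loss ≈ 8050 × 9.545/100 ≈ 768.
Year 2002: gap = -2.3 × (5.96 - 4.47) = -3.427%, loss ≈ 8050 × 3.427/100 ≈ 276.
Year 2003: gap = -2.3 × (9.32 - 4.47) = -11.155%, loss ≈ 8050 × 11.155/100 ≈ 898.
Total lost output = 633 + 768 + 276 + 898 = 2575 billion.

$2,575 billion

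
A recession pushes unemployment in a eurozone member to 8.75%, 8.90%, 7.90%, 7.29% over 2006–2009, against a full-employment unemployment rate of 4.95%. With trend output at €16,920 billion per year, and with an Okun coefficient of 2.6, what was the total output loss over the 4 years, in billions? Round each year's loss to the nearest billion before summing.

Year 2006: gap = -2.6 × (8.75 - 4.95) = -9.88%, loss ≈ 16920 × 9.88/100 ≈ 1672.
Year 2007: gap = -2.6 × (8.9 - 4.95) = -10.27%, loss ≈ 16920 × 10.27/100 ≈ 1738.
Year 2008: gap = -2.6 × (7.9 - 4.95) = -7.67%, loss ≈ 16920 × 7.67/100 ≈ 1298.
Year 2009: gap = -2.6 × (7.29 - 4.95) = -6.084%, loss ≈ 16920 × 6.084/100 ≈ 1029.
Total lost output = 1672 + 1738 + 1298 + 1029 = 5737 billion.

€5,737 billion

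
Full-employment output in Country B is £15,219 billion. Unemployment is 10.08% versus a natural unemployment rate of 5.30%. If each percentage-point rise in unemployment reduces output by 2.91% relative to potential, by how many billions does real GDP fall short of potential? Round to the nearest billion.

£2,117 billion

Output gap = -2.91 × (10.08 - 5.3) = -2.91 × 4.78 = -13.9098%.
Actual GDP ≈ 15219 × 0.860902 ≈ 13102 billion, so the shortfall is 15219 - 13102 = 2117 billion.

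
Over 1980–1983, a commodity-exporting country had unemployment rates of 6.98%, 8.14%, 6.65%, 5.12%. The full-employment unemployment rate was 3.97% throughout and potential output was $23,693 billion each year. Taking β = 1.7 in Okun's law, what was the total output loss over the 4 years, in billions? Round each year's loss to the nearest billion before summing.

$4,434 billion

Year 1980: gap = -1.7 × (6.98 - 3.97) = -5.117%, loss ≈ 23693 × 5.117/100 ≈ 1212.
Year 1981: gap = -1.7 × (8.14 - 3.97) = -7.089%, loss ≈ 23693 × 7.089/100 ≈ 1680.
Year 1982: gap = -1.7 × (6.65 - 3.97) = -4.556%, loss ≈ 23693 × 4.556/100 ≈ 1079.
Year 1983: gap = -1.7 × (5.12 - 3.97) = -1.955%, loss ≈ 23693 × 1.955/100 ≈ 463.
Total lost output = 1212 + 1680 + 1079 + 463 = 4434 billion.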